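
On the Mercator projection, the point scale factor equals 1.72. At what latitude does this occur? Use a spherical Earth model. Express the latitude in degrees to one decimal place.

Mercator scale is k = sec φ = 1/cos φ.
1/cos φ = 1.72  ⇒  cos φ = 0.5814  ⇒  φ = arccos(0.5814) ≈ 54.5°.

54.5°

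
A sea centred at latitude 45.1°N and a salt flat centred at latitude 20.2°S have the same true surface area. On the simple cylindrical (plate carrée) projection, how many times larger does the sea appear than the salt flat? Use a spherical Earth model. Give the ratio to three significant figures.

In the plate carrée (x = Rλ, y = Rφ), meridians are true-scale (h = 1) and parallels are stretched by k = sec φ.
Areal scale at 45.1°: h·k = 1.000 × 1.417 = 1.417.
Areal scale at 20.2°: h·k = 1.000 × 1.066 = 1.066.
Ratio = 1.417/1.066 ≈ 1.33.

1.33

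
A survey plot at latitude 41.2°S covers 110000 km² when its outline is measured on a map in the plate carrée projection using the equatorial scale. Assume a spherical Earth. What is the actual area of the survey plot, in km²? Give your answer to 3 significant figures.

In the plate carrée (x = Rλ, y = Rφ), meridians are true-scale (h = 1) and parallels are stretched by k = sec φ.
Areal scale = h·k = 1 × sec φ; at 41.2°, h = 1.000, k = 1.329, so h·k = 1.329.
True area = apparent / (areal scale) = 110000 / 1.329 ≈ 82800 km².

82800 km²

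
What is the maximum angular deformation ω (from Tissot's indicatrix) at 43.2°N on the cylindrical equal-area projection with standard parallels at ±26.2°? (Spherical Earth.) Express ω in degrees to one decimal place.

23.6°

Cylindrical equal-area (φ₀ = 26.2°): h = cos φ / cos 26.2° along meridians, k = cos 26.2° / cos φ along parallels; h·k = 1.
At 43.2°: h = 0.8124, k = 1.231; principal scales a = 1.231, b = 0.8124.
sin(ω/2) = (a − b)/(a + b) = 0.4184/2.043 = 0.2048, so ω = 2 arcsin(0.2048) ≈ 23.6°.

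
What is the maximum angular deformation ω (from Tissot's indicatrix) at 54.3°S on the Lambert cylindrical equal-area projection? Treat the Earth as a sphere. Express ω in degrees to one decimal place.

58.9°

The Lambert cylindrical equal-area projection is the cylindrical equal-area projection with its standard parallel at the equator (φ₀ = 0). A cylindrical equal-area projection with standard parallel φ₀ has meridian scale h = cos φ / cos φ₀ and parallel scale k = cos φ₀ / cos φ (so areas are preserved, h·k = 1).
At 54.3°: h = 0.5835, k = 1.714; principal scales a = 1.714, b = 0.5835.
sin(ω/2) = (a − b)/(a + b) = 1.130/2.297 = 0.4920, so ω = 2 arcsin(0.4920) ≈ 58.9°.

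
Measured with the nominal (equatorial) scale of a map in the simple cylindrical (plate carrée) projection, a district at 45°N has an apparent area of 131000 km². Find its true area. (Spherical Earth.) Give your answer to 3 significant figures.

92600 km²

For the equirectangular projection with φ₀ = 0 (plate carrée), h = 1 along meridians and k = sec φ along parallels.
Areal scale = h·k = 1 × sec φ; at 45°, h = 1.000, k = 1.414, so h·k = 1.414.
True area = apparent / (areal scale) = 131000 / 1.414 ≈ 92600 km².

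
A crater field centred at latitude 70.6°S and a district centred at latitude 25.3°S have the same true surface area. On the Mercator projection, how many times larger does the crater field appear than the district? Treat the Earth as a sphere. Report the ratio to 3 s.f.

On Mercator, area is exaggerated by sec²φ = 1/cos²φ.
At 70.6°: sec²(70.6°) = 1/0.3322² = 9.064.
At 25.3°: sec²(25.3°) = 1/0.9041² = 1.223.
Ratio = 9.064/1.223 = cos²(25.3°)/cos²(70.6°) ≈ 7.41.

7.41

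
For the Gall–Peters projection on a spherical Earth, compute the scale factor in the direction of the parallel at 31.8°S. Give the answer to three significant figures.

0.832

Gall–Peters is a cylindrical equal-area projection with standard parallels at ±45°. Cylindrical equal-area (φ₀ = 45°): h = cos φ / cos 45° along meridians, k = cos 45° / cos φ along parallels; h·k = 1.
k = cos 45° / cos 31.8° = 0.7071/0.8499 = 0.8320.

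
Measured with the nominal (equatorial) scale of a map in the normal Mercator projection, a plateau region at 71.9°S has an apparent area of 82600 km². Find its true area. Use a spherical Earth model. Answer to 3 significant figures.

7970 km²

For Mercator, h = k = sec φ (a conformal cylindrical projection has a single point scale, 1/cos φ).
Areal scale = k² = sec²φ = 1/cos²(71.9°) = 1/0.3107² = 10.36.
True area = apparent / (areal scale) = 82600 / 10.36 ≈ 7970 km².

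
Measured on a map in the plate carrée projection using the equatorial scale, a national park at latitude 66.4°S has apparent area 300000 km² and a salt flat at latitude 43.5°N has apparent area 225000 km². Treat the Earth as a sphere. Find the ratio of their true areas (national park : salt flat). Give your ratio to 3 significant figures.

On the plate carrée, areal scale = h·k = 1 × sec φ, so true area = apparent × cos φ.
True area of national park: 300000 × cos(66.4°) = 300000 × 0.4003 = 120100 km².
True area of salt flat: 225000 × cos(43.5°) = 225000 × 0.7254 = 163200 km².
Ratio = 120100 / 163200 ≈ 0.736.

0.736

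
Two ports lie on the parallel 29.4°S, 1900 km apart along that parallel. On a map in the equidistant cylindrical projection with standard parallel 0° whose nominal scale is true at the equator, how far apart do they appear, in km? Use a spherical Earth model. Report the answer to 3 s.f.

2180 km

For the equirectangular projection with φ₀ = 0 (plate carrée), h = 1 along meridians and k = sec φ along parallels.
Along the parallel, k = sec 29.4° = 1/0.8712 = 1.148.
Map distance = 1900 × 1.148 ≈ 2180 km.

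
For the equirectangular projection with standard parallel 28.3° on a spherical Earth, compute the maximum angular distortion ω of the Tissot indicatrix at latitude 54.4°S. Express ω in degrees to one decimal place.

With standard parallel φ₀ = 28.3°, the equirectangular projection gives x = Rλ cos φ₀, y = Rφ, so h = 1 and k = cos 28.3° / cos φ.
At 54.4°: h = 1.000, k = 1.513; principal scales a = 1.513, b = 1.000.
sin(ω/2) = (a − b)/(a + b) = 0.5125/2.513 = 0.2040, so ω = 2 arcsin(0.2040) ≈ 23.5°.

23.5°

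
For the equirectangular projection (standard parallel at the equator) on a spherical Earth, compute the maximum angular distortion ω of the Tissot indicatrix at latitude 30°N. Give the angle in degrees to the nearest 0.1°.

Plate carrée maps x = Rλ, y = Rφ. The meridian scale is h = 1 and the parallel scale is k = 1/cos φ = sec φ.
At 30°: h = 1.000, k = 1.155; principal scales a = 1.155, b = 1.000.
sin(ω/2) = (a − b)/(a + b) = 0.1547/2.155 = 0.07180, so ω = 2 arcsin(0.07180) ≈ 8.2°.

8.2°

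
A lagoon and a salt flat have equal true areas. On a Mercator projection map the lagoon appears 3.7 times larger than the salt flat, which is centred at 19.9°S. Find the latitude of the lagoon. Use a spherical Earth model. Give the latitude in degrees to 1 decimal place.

Mercator areal scale is sec²φ, so apparent-area ratio = sec²φ₁ / sec²φ₂ = cos²φ₂ / cos²φ₁.
cos²φ₂ / cos²φ₁ = 3.7  ⇒  cos φ₁ = cos 19.9° / √3.7 = 0.9403/1.924 = 0.4888.
φ₁ = arccos(0.4888) ≈ 60.7°.

60.7°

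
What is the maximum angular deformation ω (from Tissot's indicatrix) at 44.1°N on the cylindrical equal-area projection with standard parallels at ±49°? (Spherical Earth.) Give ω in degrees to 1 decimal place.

For cylindrical equal-area with standard parallel φ₀, h = cos φ / cos φ₀ and k = cos φ₀ / cos φ, so h·k = 1.
At 44.1°: h = 1.095, k = 0.9136; principal scales a = 1.095, b = 0.9136.
sin(ω/2) = (a − b)/(a + b) = 0.1810/2.008 = 0.09015, so ω = 2 arcsin(0.09015) ≈ 10.3°.

10.3°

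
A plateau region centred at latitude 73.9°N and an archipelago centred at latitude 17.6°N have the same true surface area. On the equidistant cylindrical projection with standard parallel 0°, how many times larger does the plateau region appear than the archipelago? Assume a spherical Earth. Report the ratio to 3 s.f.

3.44

In the plate carrée (x = Rλ, y = Rφ), meridians are true-scale (h = 1) and parallels are stretched by k = sec φ.
Areal scale at 73.9°: h·k = 1.000 × 3.606 = 3.606.
Areal scale at 17.6°: h·k = 1.000 × 1.049 = 1.049.
Ratio = 3.606/1.049 ≈ 3.44.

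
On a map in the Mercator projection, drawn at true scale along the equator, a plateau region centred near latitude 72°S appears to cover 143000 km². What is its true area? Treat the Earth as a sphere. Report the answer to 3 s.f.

13700 km²

The Mercator projection is conformal; its linear scale factor is the same in every direction and equals sec φ = 1/cos φ.
Areal scale = k² = sec²φ = 1/cos²(72°) = 1/0.3090² = 10.47.
True area = apparent / (areal scale) = 143000 / 10.47 ≈ 13700 km².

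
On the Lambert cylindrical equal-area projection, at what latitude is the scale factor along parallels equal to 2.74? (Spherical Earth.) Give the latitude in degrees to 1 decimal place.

68.6°

The Lambert cylindrical equal-area projection is the cylindrical equal-area projection with its standard parallel at the equator (φ₀ = 0). Cylindrical equal-area (φ₀ = 0°): h = cos φ / cos 0° along meridians, k = cos 0° / cos φ along parallels; h·k = 1.
k = cos φ₀ / cos φ = 2.74  ⇒  cos φ = cos 0° / 2.74 = 0.3650.
φ = arccos(0.3650) ≈ 68.6°.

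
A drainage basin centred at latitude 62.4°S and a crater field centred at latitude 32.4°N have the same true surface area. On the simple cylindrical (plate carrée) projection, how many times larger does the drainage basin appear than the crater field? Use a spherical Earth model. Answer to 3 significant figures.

For the equirectangular projection with φ₀ = 0 (plate carrée), h = 1 along meridians and k = sec φ along parallels.
Areal scale at 62.4°: h·k = 1.000 × 2.158 = 2.158.
Areal scale at 32.4°: h·k = 1.000 × 1.184 = 1.184.
Ratio = 2.158/1.184 ≈ 1.82.

1.82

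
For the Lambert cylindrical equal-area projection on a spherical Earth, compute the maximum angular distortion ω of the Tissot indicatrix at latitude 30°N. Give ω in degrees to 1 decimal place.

The Lambert cylindrical equal-area projection is the cylindrical equal-area projection with its standard parallel at the equator (φ₀ = 0). For cylindrical equal-area with standard parallel φ₀, h = cos φ / cos φ₀ and k = cos φ₀ / cos φ, so h·k = 1.
At 30°: h = 0.8660, k = 1.155; principal scales a = 1.155, b = 0.8660.
sin(ω/2) = (a − b)/(a + b) = 0.2887/2.021 = 0.1429, so ω = 2 arcsin(0.1429) ≈ 16.4°.

16.4°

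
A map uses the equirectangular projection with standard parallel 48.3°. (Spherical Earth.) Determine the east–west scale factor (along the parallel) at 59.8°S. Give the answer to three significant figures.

With standard parallel φ₀ = 48.3°, the equirectangular projection gives x = Rλ cos φ₀, y = Rφ, so h = 1 and k = cos 48.3° / cos φ.
k = cos 48.3° / cos 59.8° = 0.6652/0.5030 = 1.322.

1.32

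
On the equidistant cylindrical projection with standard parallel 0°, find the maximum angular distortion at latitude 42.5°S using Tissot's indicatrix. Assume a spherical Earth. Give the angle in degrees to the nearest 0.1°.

17.4°

Plate carrée maps x = Rλ, y = Rφ. The meridian scale is h = 1 and the parallel scale is k = 1/cos φ = sec φ.
At 42.5°: h = 1.000, k = 1.356; principal scales a = 1.356, b = 1.000.
sin(ω/2) = (a − b)/(a + b) = 0.3563/2.356 = 0.1512, so ω = 2 arcsin(0.1512) ≈ 17.4°.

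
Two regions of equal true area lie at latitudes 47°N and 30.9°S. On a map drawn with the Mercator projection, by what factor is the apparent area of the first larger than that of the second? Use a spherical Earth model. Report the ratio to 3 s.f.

Mercator is conformal with k = sec φ, so areal scale = k² = sec²φ.
At 47°: sec²(47°) = 1/0.6820² = 2.150.
At 30.9°: sec²(30.9°) = 1/0.8581² = 1.358.
Ratio = 2.150/1.358 = cos²(30.9°)/cos²(47°) ≈ 1.58.

1.58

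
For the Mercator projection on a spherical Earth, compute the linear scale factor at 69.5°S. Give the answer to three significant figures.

2.86

For Mercator, h = k = sec φ (a conformal cylindrical projection has a single point scale, 1/cos φ).
k = 1/cos 69.5° = 1/0.3502 = 2.855.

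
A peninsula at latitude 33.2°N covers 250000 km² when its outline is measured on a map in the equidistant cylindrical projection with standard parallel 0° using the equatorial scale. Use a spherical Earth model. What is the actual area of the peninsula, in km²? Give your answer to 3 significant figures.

209000 km²

In the plate carrée (x = Rλ, y = Rφ), meridians are true-scale (h = 1) and parallels are stretched by k = sec φ.
Areal scale = h·k = 1 × sec φ; at 33.2°, h = 1.000, k = 1.195, so h·k = 1.195.
True area = apparent / (areal scale) = 250000 / 1.195 ≈ 209000 km².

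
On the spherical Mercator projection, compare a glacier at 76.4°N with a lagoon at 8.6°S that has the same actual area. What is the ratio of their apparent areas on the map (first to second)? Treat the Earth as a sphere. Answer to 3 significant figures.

On Mercator, area is exaggerated by sec²φ = 1/cos²φ.
At 76.4°: sec²(76.4°) = 1/0.2351² = 18.09.
At 8.6°: sec²(8.6°) = 1/0.9888² = 1.023.
Ratio = 18.09/1.023 = cos²(8.6°)/cos²(76.4°) ≈ 17.7.

17.7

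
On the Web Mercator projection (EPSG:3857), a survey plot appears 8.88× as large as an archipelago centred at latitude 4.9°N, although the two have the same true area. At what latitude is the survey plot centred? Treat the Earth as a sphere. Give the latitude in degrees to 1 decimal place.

70.5°

For equal true areas on Mercator, apparent areas scale as sec²φ, so the ratio is cos²φ₂ / cos²φ₁.
cos²φ₂ / cos²φ₁ = 8.88  ⇒  cos φ₁ = cos 4.9° / √8.88 = 0.9963/2.980 = 0.3344.
φ₁ = arccos(0.3344) ≈ 70.5°.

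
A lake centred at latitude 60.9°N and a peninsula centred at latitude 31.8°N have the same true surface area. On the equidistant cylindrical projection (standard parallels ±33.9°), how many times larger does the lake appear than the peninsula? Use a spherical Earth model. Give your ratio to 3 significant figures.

1.75

The equidistant cylindrical projection with φ₀ = 33.9° has h = 1 (meridians true) and k = cos φ₀ / cos φ along parallels.
Areal scale at 60.9°: h·k = 1.000 × 1.707 = 1.707.
Areal scale at 31.8°: h·k = 1.000 × 0.9766 = 0.9766.
Ratio = 1.707/0.9766 ≈ 1.75.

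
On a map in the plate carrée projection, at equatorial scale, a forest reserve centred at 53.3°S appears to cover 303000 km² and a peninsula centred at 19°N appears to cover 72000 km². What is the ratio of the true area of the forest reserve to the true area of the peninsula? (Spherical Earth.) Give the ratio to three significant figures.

2.66

Plate carrée has h = 1 and k = sec φ, giving areal scale sec φ; true area = (apparent area) · cos φ.
True area of forest reserve: 303000 × cos(53.3°) = 303000 × 0.5976 = 181100 km².
True area of peninsula: 72000 × cos(19°) = 72000 × 0.9455 = 68080 km².
Ratio = 181100 / 68080 ≈ 2.66.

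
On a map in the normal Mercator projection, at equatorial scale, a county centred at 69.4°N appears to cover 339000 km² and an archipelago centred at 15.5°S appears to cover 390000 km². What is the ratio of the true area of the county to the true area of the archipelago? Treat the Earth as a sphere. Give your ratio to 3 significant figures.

0.116

Since Mercator area scale is 1/cos²φ, the true area equals the apparent area multiplied by cos²φ.
True area of county: 339000 × cos²(69.4°) = 339000 × 0.1238 = 41970 km².
True area of archipelago: 390000 × cos²(15.5°) = 390000 × 0.9286 = 362100 km².
Ratio = 41970 / 362100 ≈ 0.116.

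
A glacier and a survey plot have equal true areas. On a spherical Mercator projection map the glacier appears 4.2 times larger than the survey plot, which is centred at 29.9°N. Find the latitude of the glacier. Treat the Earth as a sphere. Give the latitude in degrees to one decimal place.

65.0°

For equal true areas on Mercator, apparent areas scale as sec²φ, so the ratio is cos²φ₂ / cos²φ₁.
cos²φ₂ / cos²φ₁ = 4.2  ⇒  cos φ₁ = cos 29.9° / √4.2 = 0.8669/2.049 = 0.4230.
φ₁ = arccos(0.4230) ≈ 65.0°.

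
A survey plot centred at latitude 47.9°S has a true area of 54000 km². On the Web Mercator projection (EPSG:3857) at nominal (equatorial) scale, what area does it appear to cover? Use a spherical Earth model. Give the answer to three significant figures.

120000 km²

The Mercator projection is conformal; its linear scale factor is the same in every direction and equals sec φ = 1/cos φ.
Areal scale = k² = sec²φ = 1/cos²(47.9°) = 1/0.6704² = 2.225.
Apparent area = 54000 × 2.225 ≈ 120000 km².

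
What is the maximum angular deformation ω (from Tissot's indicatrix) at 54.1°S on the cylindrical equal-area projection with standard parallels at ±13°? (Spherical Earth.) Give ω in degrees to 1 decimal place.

A cylindrical equal-area projection with standard parallel φ₀ has meridian scale h = cos φ / cos φ₀ and parallel scale k = cos φ₀ / cos φ (so areas are preserved, h·k = 1).
At 54.1°: h = 0.6018, k = 1.662; principal scales a = 1.662, b = 0.6018.
sin(ω/2) = (a − b)/(a + b) = 1.060/2.263 = 0.4683, so ω = 2 arcsin(0.4683) ≈ 55.8°.

55.8°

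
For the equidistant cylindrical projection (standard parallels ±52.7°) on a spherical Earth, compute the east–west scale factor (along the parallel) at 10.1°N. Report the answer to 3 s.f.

The equidistant cylindrical projection with φ₀ = 52.7° has h = 1 (meridians true) and k = cos φ₀ / cos φ along parallels.
k = cos 52.7° / cos 10.1° = 0.6060/0.9845 = 0.6155.

0.616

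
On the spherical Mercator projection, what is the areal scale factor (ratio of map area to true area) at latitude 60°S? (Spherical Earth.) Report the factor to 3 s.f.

For Mercator, h = k = sec φ (a conformal cylindrical projection has a single point scale, 1/cos φ).
Areal scale = k² = sec²φ = 1/cos²(60°) = 1/0.5000² = 4.000.

4.00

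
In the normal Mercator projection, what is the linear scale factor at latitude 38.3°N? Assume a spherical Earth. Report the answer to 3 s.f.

The Mercator projection is conformal; its linear scale factor is the same in every direction and equals sec φ = 1/cos φ.
k = 1/cos 38.3° = 1/0.7848 = 1.274.

1.27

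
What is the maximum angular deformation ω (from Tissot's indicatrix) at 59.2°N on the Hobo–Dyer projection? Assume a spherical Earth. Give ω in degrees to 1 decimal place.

The Hobo–Dyer projection is cylindrical equal-area with φ₀ = 37.5°. Cylindrical equal-area (φ₀ = 37.5°): h = cos φ / cos 37.5° along meridians, k = cos 37.5° / cos φ along parallels; h·k = 1.
At 59.2°: h = 0.6454, k = 1.549; principal scales a = 1.549, b = 0.6454.
sin(ω/2) = (a − b)/(a + b) = 0.9040/2.195 = 0.4119, so ω = 2 arcsin(0.4119) ≈ 48.6°.

48.6°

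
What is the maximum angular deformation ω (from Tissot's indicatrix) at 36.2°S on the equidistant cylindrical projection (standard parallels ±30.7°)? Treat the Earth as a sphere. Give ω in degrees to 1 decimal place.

3.6°

The equidistant cylindrical projection with φ₀ = 30.7° has h = 1 (meridians true) and k = cos φ₀ / cos φ along parallels.
At 36.2°: h = 1.000, k = 1.066; principal scales a = 1.066, b = 1.000.
sin(ω/2) = (a − b)/(a + b) = 0.06554/2.066 = 0.03173, so ω = 2 arcsin(0.03173) ≈ 3.6°.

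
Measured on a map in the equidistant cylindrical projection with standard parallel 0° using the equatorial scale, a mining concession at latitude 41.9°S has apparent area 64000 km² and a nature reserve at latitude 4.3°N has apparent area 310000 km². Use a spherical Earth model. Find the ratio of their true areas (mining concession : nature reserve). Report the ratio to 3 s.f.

Plate carrée has h = 1 and k = sec φ, giving areal scale sec φ; true area = (apparent area) · cos φ.
True area of mining concession: 64000 × cos(41.9°) = 64000 × 0.7443 = 47640 km².
True area of nature reserve: 310000 × cos(4.3°) = 310000 × 0.9972 = 309100 km².
Ratio = 47640 / 309100 ≈ 0.154.

0.154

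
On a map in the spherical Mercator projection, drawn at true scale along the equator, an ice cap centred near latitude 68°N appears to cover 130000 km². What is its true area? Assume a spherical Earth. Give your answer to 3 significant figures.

The Mercator projection is conformal; its linear scale factor is the same in every direction and equals sec φ = 1/cos φ.
Areal scale = k² = sec²φ = 1/cos²(68°) = 1/0.3746² = 7.126.
True area = apparent / (areal scale) = 130000 / 7.126 ≈ 18200 km².

18200 km²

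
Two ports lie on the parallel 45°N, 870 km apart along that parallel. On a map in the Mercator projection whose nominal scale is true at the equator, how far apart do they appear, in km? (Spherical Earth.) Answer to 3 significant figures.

For Mercator, h = k = sec φ (a conformal cylindrical projection has a single point scale, 1/cos φ).
Along the parallel, k = sec 45° = 1/0.7071 = 1.414.
Map distance = 870 × 1.414 ≈ 1230 km.

1230 km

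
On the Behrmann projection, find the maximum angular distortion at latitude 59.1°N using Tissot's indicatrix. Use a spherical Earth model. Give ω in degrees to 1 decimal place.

The Behrmann projection is cylindrical equal-area with φ₀ = 30°. Cylindrical equal-area (φ₀ = 30°): h = cos φ / cos 30° along meridians, k = cos 30° / cos φ along parallels; h·k = 1.
At 59.1°: h = 0.5930, k = 1.686; principal scales a = 1.686, b = 0.5930.
sin(ω/2) = (a − b)/(a + b) = 1.093/2.279 = 0.4797, so ω = 2 arcsin(0.4797) ≈ 57.3°.

57.3°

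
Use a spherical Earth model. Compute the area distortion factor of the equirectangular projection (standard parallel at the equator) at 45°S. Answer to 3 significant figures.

Plate carrée maps x = Rλ, y = Rφ. The meridian scale is h = 1 and the parallel scale is k = 1/cos φ = sec φ.
Areal scale = h·k = 1 × sec φ; at 45°, h = 1.000, k = 1.414, so h·k = 1.414.

1.41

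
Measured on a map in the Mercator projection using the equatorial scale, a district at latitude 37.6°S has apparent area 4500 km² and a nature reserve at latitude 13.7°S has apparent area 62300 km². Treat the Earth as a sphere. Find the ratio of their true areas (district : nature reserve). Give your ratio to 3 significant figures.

0.0480

Since Mercator area scale is 1/cos²φ, the true area equals the apparent area multiplied by cos²φ.
True area of district: 4500 × cos²(37.6°) = 4500 × 0.6277 = 2825 km².
True area of nature reserve: 62300 × cos²(13.7°) = 62300 × 0.9439 = 58810 km².
Ratio = 2825 / 58810 ≈ 0.0480.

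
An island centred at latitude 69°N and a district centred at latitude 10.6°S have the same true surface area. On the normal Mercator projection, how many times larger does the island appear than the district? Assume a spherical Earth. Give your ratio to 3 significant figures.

Mercator is conformal with k = sec φ, so areal scale = k² = sec²φ.
At 69°: sec²(69°) = 1/0.3584² = 7.786.
At 10.6°: sec²(10.6°) = 1/0.9829² = 1.035.
Ratio = 7.786/1.035 = cos²(10.6°)/cos²(69°) ≈ 7.52.

7.52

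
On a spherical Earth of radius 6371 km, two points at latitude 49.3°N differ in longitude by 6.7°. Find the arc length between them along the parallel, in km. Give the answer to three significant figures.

Arc length along a parallel = R cos φ · Δλ (with Δλ in radians).
= 6371 × cos 49.3° × (6.7° × π/180) = 6371 × 0.6521 × 0.1169 ≈ 486 km.

486 km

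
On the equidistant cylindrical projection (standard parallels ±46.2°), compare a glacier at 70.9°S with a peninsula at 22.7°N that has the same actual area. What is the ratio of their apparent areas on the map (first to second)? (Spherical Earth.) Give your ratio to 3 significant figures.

In the equirectangular projection with standard parallel φ₀ = 46.2° (x = Rλ cos φ₀, y = Rφ), meridians are true-scale (h = 1) and the parallel scale is k = cos φ₀ / cos φ.
Areal scale at 70.9°: h·k = 1.000 × 2.115 = 2.115.
Areal scale at 22.7°: h·k = 1.000 × 0.7503 = 0.7503.
Ratio = 2.115/0.7503 ≈ 2.82.

2.82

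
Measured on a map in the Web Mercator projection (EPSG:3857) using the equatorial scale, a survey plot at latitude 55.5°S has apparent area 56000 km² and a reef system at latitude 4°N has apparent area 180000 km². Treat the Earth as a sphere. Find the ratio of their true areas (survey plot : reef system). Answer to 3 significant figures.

Mercator's areal exaggeration is sec²φ; hence true area = (apparent area) · cos²φ.
True area of survey plot: 56000 × cos²(55.5°) = 56000 × 0.3208 = 17970 km².
True area of reef system: 180000 × cos²(4°) = 180000 × 0.9951 = 179100 km².
Ratio = 17970 / 179100 ≈ 0.100.

0.100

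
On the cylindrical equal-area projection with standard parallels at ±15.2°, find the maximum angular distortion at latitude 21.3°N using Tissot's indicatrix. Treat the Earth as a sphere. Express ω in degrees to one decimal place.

A cylindrical equal-area projection with standard parallel φ₀ has meridian scale h = cos φ / cos φ₀ and parallel scale k = cos φ₀ / cos φ (so areas are preserved, h·k = 1).
At 21.3°: h = 0.9655, k = 1.036; principal scales a = 1.036, b = 0.9655.
sin(ω/2) = (a − b)/(a + b) = 0.07030/2.001 = 0.03513, so ω = 2 arcsin(0.03513) ≈ 4.0°.

4.0°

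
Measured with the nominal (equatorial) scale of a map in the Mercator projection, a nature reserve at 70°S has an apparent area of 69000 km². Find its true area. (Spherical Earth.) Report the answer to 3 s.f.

The Mercator projection is conformal; its linear scale factor is the same in every direction and equals sec φ = 1/cos φ.
Areal scale = k² = sec²φ = 1/cos²(70°) = 1/0.3420² = 8.549.
True area = apparent / (areal scale) = 69000 / 8.549 ≈ 8070 km².

8070 km²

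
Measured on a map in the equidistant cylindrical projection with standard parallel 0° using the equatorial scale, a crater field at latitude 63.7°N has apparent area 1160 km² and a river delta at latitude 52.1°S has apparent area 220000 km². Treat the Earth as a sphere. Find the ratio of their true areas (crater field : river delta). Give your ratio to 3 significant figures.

On the plate carrée, areal scale = h·k = 1 × sec φ, so true area = apparent × cos φ.
True area of crater field: 1160 × cos(63.7°) = 1160 × 0.4431 = 514.0 km².
True area of river delta: 220000 × cos(52.1°) = 220000 × 0.6143 = 135100 km².
Ratio = 514.0 / 135100 ≈ 0.00380.

0.00380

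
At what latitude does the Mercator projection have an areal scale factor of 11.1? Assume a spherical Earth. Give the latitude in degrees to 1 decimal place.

72.5°

Mercator areal scale is sec²φ.
sec²φ = 11.1  ⇒  cos²φ = 0.09009  ⇒  cos φ = 0.3002.
φ = arccos(0.3002) ≈ 72.5°.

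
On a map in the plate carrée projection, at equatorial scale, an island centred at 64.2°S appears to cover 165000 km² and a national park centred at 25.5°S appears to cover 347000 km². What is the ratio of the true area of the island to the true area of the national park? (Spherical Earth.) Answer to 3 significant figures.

On the plate carrée, areal scale = h·k = 1 × sec φ, so true area = apparent × cos φ.
True area of island: 165000 × cos(64.2°) = 165000 × 0.4352 = 71810 km².
True area of national park: 347000 × cos(25.5°) = 347000 × 0.9026 = 313200 km².
Ratio = 71810 / 313200 ≈ 0.229.

0.229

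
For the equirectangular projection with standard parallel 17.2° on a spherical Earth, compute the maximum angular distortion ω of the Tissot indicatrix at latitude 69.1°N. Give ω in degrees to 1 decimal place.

54.3°

The equidistant cylindrical projection with φ₀ = 17.2° has h = 1 (meridians true) and k = cos φ₀ / cos φ along parallels.
At 69.1°: h = 1.000, k = 2.678; principal scales a = 2.678, b = 1.000.
sin(ω/2) = (a − b)/(a + b) = 1.678/3.678 = 0.4562, so ω = 2 arcsin(0.4562) ≈ 54.3°.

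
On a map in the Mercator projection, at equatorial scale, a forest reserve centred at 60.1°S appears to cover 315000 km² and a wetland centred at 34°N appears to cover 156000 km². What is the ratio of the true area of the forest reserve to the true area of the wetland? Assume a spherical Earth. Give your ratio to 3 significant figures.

On Mercator the areal scale is sec²φ, so true area = apparent × cos²φ.
True area of forest reserve: 315000 × cos²(60.1°) = 315000 × 0.2485 = 78270 km².
True area of wetland: 156000 × cos²(34°) = 156000 × 0.6873 = 107200 km².
Ratio = 78270 / 107200 ≈ 0.730.

0.730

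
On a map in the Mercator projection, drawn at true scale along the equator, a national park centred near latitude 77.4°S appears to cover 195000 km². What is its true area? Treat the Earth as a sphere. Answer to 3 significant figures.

For Mercator, h = k = sec φ (a conformal cylindrical projection has a single point scale, 1/cos φ).
Areal scale = k² = sec²φ = 1/cos²(77.4°) = 1/0.2181² = 21.01.
True area = apparent / (areal scale) = 195000 / 21.01 ≈ 9280 km².

9280 km²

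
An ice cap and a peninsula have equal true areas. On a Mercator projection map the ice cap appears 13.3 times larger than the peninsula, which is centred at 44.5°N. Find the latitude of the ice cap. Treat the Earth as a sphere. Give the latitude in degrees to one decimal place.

78.7°

Mercator areal scale is sec²φ, so apparent-area ratio = sec²φ₁ / sec²φ₂ = cos²φ₂ / cos²φ₁.
cos²φ₂ / cos²φ₁ = 13.3  ⇒  cos φ₁ = cos 44.5° / √13.3 = 0.7133/3.647 = 0.1956.
φ₁ = arccos(0.1956) ≈ 78.7°.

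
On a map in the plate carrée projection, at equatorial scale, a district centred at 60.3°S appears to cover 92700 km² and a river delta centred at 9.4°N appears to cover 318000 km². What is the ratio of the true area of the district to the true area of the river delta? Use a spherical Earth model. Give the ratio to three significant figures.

Plate carrée has h = 1 and k = sec φ, giving areal scale sec φ; true area = (apparent area) · cos φ.
True area of district: 92700 × cos(60.3°) = 92700 × 0.4955 = 45930 km².
True area of river delta: 318000 × cos(9.4°) = 318000 × 0.9866 = 313700 km².
Ratio = 45930 / 313700 ≈ 0.146.

0.146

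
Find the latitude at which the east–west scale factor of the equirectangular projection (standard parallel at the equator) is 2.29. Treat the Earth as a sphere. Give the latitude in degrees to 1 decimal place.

Plate carrée: h = 1, k = sec φ along parallels.
sec φ = 2.29  ⇒  cos φ = 0.4367  ⇒  φ ≈ 64.1°.

64.1°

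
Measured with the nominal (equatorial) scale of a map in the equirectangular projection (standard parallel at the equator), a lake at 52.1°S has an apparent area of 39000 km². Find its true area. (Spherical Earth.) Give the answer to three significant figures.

24000 km²

For the equirectangular projection with φ₀ = 0 (plate carrée), h = 1 along meridians and k = sec φ along parallels.
Areal scale = h·k = 1 × sec φ; at 52.1°, h = 1.000, k = 1.628, so h·k = 1.628.
True area = apparent / (areal scale) = 39000 / 1.628 ≈ 24000 km².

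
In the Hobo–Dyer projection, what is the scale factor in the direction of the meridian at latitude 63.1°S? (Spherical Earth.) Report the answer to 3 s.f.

The Hobo–Dyer projection is cylindrical equal-area with φ₀ = 37.5°. For cylindrical equal-area with standard parallel φ₀, h = cos φ / cos φ₀ and k = cos φ₀ / cos φ, so h·k = 1.
h = cos 63.1° / cos 37.5° = 0.4524/0.7934 = 0.5703.

0.570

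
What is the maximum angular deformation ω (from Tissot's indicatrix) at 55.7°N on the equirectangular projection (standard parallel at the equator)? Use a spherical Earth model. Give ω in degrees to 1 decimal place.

32.4°

In the plate carrée (x = Rλ, y = Rφ), meridians are true-scale (h = 1) and parallels are stretched by k = sec φ.
At 55.7°: h = 1.000, k = 1.775; principal scales a = 1.775, b = 1.000.
sin(ω/2) = (a − b)/(a + b) = 0.7745/2.775 = 0.2792, so ω = 2 arcsin(0.2792) ≈ 32.4°.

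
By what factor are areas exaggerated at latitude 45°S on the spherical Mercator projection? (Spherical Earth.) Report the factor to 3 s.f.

The Mercator projection is conformal; its linear scale factor is the same in every direction and equals sec φ = 1/cos φ.
Areal scale = k² = sec²φ = 1/cos²(45°) = 1/0.7071² = 2.000.

2.00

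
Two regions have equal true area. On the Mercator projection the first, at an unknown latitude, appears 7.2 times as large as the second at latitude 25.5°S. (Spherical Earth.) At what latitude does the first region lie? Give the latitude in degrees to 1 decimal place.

70.3°

On Mercator, (apparent₁)/(apparent₂) = sec²φ₁ / sec²φ₂ when true areas are equal.
cos²φ₂ / cos²φ₁ = 7.2  ⇒  cos φ₁ = cos 25.5° / √7.2 = 0.9026/2.683 = 0.3364.
φ₁ = arccos(0.3364) ≈ 70.3°.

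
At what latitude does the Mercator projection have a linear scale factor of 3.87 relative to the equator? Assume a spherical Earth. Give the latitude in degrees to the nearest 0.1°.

75.0°

Mercator scale is k = sec φ = 1/cos φ.
1/cos φ = 3.87  ⇒  cos φ = 0.2584  ⇒  φ = arccos(0.2584) ≈ 75.0°.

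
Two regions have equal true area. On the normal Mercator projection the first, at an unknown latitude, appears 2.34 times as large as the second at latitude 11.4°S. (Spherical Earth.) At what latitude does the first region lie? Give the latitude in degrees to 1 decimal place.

50.1°

On Mercator, (apparent₁)/(apparent₂) = sec²φ₁ / sec²φ₂ when true areas are equal.
cos²φ₂ / cos²φ₁ = 2.34  ⇒  cos φ₁ = cos 11.4° / √2.34 = 0.9803/1.530 = 0.6408.
φ₁ = arccos(0.6408) ≈ 50.1°.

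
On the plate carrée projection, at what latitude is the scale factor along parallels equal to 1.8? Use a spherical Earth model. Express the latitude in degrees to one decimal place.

56.3°

Plate carrée: h = 1, k = sec φ along parallels.
sec φ = 1.8  ⇒  cos φ = 0.5556  ⇒  φ ≈ 56.3°.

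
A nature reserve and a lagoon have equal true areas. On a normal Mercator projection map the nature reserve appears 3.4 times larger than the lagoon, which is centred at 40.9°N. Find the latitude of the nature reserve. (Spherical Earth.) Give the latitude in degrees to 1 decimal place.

65.8°

Mercator areal scale is sec²φ, so apparent-area ratio = sec²φ₁ / sec²φ₂ = cos²φ₂ / cos²φ₁.
cos²φ₂ / cos²φ₁ = 3.4  ⇒  cos φ₁ = cos 40.9° / √3.4 = 0.7559/1.844 = 0.4099.
φ₁ = arccos(0.4099) ≈ 65.8°.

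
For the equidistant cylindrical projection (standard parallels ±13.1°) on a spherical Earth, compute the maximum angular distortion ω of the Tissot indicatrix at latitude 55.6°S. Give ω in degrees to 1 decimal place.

30.8°

In the equirectangular projection with standard parallel φ₀ = 13.1° (x = Rλ cos φ₀, y = Rφ), meridians are true-scale (h = 1) and the parallel scale is k = cos φ₀ / cos φ.
At 55.6°: h = 1.000, k = 1.724; principal scales a = 1.724, b = 1.000.
sin(ω/2) = (a − b)/(a + b) = 0.7240/2.724 = 0.2658, so ω = 2 arcsin(0.2658) ≈ 30.8°.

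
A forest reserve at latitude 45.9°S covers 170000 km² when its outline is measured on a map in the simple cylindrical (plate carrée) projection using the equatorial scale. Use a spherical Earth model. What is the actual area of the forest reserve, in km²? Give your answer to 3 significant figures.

118000 km²

For the equirectangular projection with φ₀ = 0 (plate carrée), h = 1 along meridians and k = sec φ along parallels.
Areal scale = h·k = 1 × sec φ; at 45.9°, h = 1.000, k = 1.437, so h·k = 1.437.
True area = apparent / (areal scale) = 170000 / 1.437 ≈ 118000 km².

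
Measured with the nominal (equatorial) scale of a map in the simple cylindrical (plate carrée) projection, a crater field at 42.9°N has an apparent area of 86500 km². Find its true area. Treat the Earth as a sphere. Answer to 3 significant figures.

63400 km²

In the plate carrée (x = Rλ, y = Rφ), meridians are true-scale (h = 1) and parallels are stretched by k = sec φ.
Areal scale = h·k = 1 × sec φ; at 42.9°, h = 1.000, k = 1.365, so h·k = 1.365.
True area = apparent / (areal scale) = 86500 / 1.365 ≈ 63400 km².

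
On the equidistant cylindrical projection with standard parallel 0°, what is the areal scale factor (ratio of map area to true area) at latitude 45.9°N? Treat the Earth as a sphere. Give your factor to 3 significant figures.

1.44

In the plate carrée (x = Rλ, y = Rφ), meridians are true-scale (h = 1) and parallels are stretched by k = sec φ.
Areal scale = h·k = 1 × sec φ; at 45.9°, h = 1.000, k = 1.437, so h·k = 1.437.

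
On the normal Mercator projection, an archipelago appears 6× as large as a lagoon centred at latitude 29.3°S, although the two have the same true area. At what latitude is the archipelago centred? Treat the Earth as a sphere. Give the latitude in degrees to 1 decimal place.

69.1°

Mercator areal scale is sec²φ, so apparent-area ratio = sec²φ₁ / sec²φ₂ = cos²φ₂ / cos²φ₁.
cos²φ₂ / cos²φ₁ = 6  ⇒  cos φ₁ = cos 29.3° / √6 = 0.8721/2.449 = 0.3560.
φ₁ = arccos(0.3560) ≈ 69.1°.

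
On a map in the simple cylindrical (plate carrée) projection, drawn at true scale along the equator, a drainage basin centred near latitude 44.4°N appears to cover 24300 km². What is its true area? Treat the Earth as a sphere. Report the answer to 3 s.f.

17400 km²

For the equirectangular projection with φ₀ = 0 (plate carrée), h = 1 along meridians and k = sec φ along parallels.
Areal scale = h·k = 1 × sec φ; at 44.4°, h = 1.000, k = 1.400, so h·k = 1.400.
True area = apparent / (areal scale) = 24300 / 1.400 ≈ 17400 km².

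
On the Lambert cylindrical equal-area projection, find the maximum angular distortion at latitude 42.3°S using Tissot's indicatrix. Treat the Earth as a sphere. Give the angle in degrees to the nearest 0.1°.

The Lambert cylindrical equal-area projection is the cylindrical equal-area projection with its standard parallel at the equator (φ₀ = 0). For cylindrical equal-area with standard parallel φ₀, h = cos φ / cos φ₀ and k = cos φ₀ / cos φ, so h·k = 1.
At 42.3°: h = 0.7396, k = 1.352; principal scales a = 1.352, b = 0.7396.
sin(ω/2) = (a − b)/(a + b) = 0.6124/2.092 = 0.2928, so ω = 2 arcsin(0.2928) ≈ 34.0°.

34.0°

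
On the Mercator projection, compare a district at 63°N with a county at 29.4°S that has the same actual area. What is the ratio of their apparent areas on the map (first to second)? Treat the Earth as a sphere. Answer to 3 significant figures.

On Mercator, area is exaggerated by sec²φ = 1/cos²φ.
At 63°: sec²(63°) = 1/0.4540² = 4.852.
At 29.4°: sec²(29.4°) = 1/0.8712² = 1.317.
Ratio = 4.852/1.317 = cos²(29.4°)/cos²(63°) ≈ 3.68.

3.68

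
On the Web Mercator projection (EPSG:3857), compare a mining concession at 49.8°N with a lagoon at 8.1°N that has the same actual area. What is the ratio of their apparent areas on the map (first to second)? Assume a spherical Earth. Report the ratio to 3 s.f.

On Mercator, area is exaggerated by sec²φ = 1/cos²φ.
At 49.8°: sec²(49.8°) = 1/0.6455² = 2.400.
At 8.1°: sec²(8.1°) = 1/0.9900² = 1.020.
Ratio = 2.400/1.020 = cos²(8.1°)/cos²(49.8°) ≈ 2.35.

2.35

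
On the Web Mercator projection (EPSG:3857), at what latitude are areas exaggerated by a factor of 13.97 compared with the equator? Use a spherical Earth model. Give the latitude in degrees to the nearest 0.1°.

Mercator areal scale is sec²φ.
sec²φ = 13.97  ⇒  cos²φ = 0.07158  ⇒  cos φ = 0.2675.
φ = arccos(0.2675) ≈ 74.5°.

74.5°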